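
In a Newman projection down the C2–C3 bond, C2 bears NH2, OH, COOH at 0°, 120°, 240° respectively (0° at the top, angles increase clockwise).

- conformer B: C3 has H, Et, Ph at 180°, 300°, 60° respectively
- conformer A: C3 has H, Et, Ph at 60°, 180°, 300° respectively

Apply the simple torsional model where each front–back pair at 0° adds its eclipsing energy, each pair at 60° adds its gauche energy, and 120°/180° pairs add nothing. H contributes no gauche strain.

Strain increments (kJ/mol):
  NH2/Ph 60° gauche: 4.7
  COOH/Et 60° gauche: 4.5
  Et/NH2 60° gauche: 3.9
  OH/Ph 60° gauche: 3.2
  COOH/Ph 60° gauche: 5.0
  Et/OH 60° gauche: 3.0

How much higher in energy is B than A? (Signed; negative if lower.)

B (staggered): NH2(0°)/Et(300°) gauche 3.9; NH2(0°)/Ph(60°) gauche 4.7; OH(120°)/Ph(60°) gauche 3.2; COOH(240°)/Et(300°) gauche 4.5 → 16.3 kJ/mol.
A (staggered): NH2(0°)/Ph(300°) gauche 4.7; OH(120°)/Et(180°) gauche 3.0; COOH(240°)/Et(180°) gauche 4.5; COOH(240°)/Ph(300°) gauche 5.0 → 17.2 kJ/mol.
E(B) − E(A) = 16.3 − 17.2 = -0.9 kJ/mol.

-0.9 kJ/mol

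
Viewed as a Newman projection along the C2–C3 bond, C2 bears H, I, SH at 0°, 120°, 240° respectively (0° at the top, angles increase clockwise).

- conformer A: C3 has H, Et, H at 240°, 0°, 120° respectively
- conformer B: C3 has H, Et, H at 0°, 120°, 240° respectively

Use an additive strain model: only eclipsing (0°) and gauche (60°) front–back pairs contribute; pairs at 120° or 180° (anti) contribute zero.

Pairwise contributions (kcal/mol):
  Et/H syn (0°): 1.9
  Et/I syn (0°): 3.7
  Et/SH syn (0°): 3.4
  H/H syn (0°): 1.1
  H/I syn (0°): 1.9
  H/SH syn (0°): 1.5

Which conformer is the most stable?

A (eclipsed): H(0°)/Et(0°) eclipsed 1.9; I(120°)/H(120°) eclipsed 1.9; SH(240°)/H(240°) eclipsed 1.5 → 5.3 kcal/mol.
B (eclipsed): H(0°)/H(0°) eclipsed 1.1; I(120°)/Et(120°) eclipsed 3.7; SH(240°)/H(240°) eclipsed 1.5 → 6.3 kcal/mol.
A has the lowest total (5.3 kcal/mol).

A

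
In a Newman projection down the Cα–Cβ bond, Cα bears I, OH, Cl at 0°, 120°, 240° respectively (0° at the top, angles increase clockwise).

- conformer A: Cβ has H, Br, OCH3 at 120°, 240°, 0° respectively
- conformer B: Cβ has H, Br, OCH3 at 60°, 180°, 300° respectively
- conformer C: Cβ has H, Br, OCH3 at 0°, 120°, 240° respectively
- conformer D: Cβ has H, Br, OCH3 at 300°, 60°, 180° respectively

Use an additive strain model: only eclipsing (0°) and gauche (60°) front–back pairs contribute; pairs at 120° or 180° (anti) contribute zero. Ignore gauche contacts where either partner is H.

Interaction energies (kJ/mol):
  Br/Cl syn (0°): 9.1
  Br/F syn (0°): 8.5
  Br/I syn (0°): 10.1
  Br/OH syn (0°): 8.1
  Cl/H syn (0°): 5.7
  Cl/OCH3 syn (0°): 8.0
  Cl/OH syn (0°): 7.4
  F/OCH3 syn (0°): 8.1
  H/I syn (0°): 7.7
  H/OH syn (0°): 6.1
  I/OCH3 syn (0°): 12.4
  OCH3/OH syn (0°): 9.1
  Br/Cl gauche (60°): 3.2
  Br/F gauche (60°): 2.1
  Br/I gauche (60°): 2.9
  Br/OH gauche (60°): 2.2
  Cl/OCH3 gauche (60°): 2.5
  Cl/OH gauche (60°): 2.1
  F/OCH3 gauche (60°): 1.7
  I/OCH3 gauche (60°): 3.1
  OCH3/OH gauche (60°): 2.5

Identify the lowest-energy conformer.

D

A (eclipsed): I(0°)/OCH3(0°) eclipsed 12.4; OH(120°)/H(120°) eclipsed 6.1; Cl(240°)/Br(240°) eclipsed 9.1 → 27.6 kJ/mol.
B (staggered): I(0°)/OCH3(300°) gauche 3.1; OH(120°)/Br(180°) gauche 2.2; Cl(240°)/Br(180°) gauche 3.2; Cl(240°)/OCH3(300°) gauche 2.5 → 11.0 kJ/mol.
C (eclipsed): I(0°)/H(0°) eclipsed 7.7; OH(120°)/Br(120°) eclipsed 8.1; Cl(240°)/OCH3(240°) eclipsed 8.0 → 23.8 kJ/mol.
D (staggered): I(0°)/Br(60°) gauche 2.9; OH(120°)/Br(60°) gauche 2.2; OH(120°)/OCH3(180°) gauche 2.5; Cl(240°)/OCH3(180°) gauche 2.5 → 10.1 kJ/mol.
D has the lowest total (10.1 kJ/mol).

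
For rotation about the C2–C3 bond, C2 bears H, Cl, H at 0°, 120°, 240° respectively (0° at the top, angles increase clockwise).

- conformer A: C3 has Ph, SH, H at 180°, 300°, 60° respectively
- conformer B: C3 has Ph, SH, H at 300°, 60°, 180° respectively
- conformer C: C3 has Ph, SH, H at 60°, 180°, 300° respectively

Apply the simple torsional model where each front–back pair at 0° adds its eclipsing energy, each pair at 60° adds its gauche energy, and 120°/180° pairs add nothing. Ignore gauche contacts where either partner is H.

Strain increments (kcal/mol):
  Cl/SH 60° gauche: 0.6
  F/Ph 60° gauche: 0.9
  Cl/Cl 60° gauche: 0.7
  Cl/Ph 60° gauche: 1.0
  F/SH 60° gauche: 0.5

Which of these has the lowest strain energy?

A is staggered. Cl at 120° is gauche with Ph at 180° (1.0). Total 1.0 kcal/mol.
B is staggered. Cl at 120° is gauche with SH at 60° (0.6). Total 0.6 kcal/mol.
C is staggered. Cl at 120° is gauche with Ph at 60° (1.0); Cl at 120° is gauche with SH at 180° (0.6). Total 1.6 kcal/mol.
B has the lowest total (0.6 kcal/mol).

B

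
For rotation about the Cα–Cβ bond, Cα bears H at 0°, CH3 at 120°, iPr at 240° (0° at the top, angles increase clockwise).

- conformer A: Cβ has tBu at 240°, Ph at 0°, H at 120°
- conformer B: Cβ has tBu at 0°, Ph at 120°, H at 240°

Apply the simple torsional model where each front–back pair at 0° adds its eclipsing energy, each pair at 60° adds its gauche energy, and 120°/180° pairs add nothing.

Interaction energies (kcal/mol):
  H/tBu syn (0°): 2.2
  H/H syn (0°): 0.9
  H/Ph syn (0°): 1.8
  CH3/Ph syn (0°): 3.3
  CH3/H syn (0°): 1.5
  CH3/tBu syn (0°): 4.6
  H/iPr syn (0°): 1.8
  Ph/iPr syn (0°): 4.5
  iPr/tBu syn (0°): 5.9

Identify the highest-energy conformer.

A

A (eclipsed): H–Ph eclipsed, CH3–H eclipsed, iPr–tBu eclipsed; 1.8 + 1.5 + 5.9 = 9.2 kcal/mol.
B (eclipsed): H–tBu eclipsed, CH3–Ph eclipsed, iPr–H eclipsed; 2.2 + 3.3 + 1.8 = 7.3 kcal/mol.
A has the highest total (9.2 kcal/mol).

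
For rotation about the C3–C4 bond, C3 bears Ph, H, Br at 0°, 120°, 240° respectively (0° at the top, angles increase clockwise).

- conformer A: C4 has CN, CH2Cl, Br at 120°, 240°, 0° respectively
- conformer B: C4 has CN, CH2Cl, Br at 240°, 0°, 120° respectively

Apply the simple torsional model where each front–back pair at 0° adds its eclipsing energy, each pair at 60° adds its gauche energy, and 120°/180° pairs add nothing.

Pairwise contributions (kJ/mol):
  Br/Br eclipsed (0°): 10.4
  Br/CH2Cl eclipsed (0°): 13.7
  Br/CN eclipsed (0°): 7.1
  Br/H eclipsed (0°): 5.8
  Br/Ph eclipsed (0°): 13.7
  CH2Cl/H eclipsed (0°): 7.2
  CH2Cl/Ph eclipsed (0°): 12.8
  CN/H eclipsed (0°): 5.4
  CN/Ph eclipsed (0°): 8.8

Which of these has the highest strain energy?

A

A (eclipsed): Ph(0°)/Br(0°) eclipsed 13.7; H(120°)/CN(120°) eclipsed 5.4; Br(240°)/CH2Cl(240°) eclipsed 13.7 → 32.8 kJ/mol.
B (eclipsed): Ph(0°)/CH2Cl(0°) eclipsed 12.8; H(120°)/Br(120°) eclipsed 5.8; Br(240°)/CN(240°) eclipsed 7.1 → 25.7 kJ/mol.
A has the highest total (32.8 kJ/mol).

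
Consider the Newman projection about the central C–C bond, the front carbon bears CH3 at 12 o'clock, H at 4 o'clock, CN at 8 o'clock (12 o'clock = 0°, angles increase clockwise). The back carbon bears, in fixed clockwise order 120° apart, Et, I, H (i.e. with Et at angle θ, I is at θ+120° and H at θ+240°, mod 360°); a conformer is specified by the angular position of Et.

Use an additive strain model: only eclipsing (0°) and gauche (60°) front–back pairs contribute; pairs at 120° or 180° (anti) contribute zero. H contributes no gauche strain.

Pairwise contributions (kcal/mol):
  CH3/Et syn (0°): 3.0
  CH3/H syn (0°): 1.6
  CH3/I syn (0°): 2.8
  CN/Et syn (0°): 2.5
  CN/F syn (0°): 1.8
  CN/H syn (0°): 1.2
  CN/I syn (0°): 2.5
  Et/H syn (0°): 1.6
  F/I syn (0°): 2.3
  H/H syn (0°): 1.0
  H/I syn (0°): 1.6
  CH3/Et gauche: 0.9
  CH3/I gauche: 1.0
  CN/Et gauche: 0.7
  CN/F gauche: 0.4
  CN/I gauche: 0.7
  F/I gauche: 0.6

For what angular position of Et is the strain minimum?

60°

Et at 0° (eclipsed): CH3–Et eclipsed, H–I eclipsed, CN–H eclipsed; 3.0 + 1.6 + 1.2 = 5.8 kcal/mol.
Et at 60° (staggered): CH3–Et gauche, CN–I gauche; 0.9 + 0.7 = 1.6 kcal/mol.
Et at 120° (eclipsed): CH3–H eclipsed, H–Et eclipsed, CN–I eclipsed; 1.6 + 1.6 + 2.5 = 5.7 kcal/mol.
Et at 180° (staggered): CH3–I gauche, CN–Et gauche, CN–I gauche; 1.0 + 0.7 + 0.7 = 2.4 kcal/mol.
Et at 240° (eclipsed): CH3–I eclipsed, H–H eclipsed, CN–Et eclipsed; 2.8 + 1.0 + 2.5 = 6.3 kcal/mol.
Et at 300° (staggered): CH3–Et gauche, CH3–I gauche, CN–Et gauche; 0.9 + 1.0 + 0.7 = 2.6 kcal/mol.
The minimum (1.6 kcal/mol) occurs with Et at 60°.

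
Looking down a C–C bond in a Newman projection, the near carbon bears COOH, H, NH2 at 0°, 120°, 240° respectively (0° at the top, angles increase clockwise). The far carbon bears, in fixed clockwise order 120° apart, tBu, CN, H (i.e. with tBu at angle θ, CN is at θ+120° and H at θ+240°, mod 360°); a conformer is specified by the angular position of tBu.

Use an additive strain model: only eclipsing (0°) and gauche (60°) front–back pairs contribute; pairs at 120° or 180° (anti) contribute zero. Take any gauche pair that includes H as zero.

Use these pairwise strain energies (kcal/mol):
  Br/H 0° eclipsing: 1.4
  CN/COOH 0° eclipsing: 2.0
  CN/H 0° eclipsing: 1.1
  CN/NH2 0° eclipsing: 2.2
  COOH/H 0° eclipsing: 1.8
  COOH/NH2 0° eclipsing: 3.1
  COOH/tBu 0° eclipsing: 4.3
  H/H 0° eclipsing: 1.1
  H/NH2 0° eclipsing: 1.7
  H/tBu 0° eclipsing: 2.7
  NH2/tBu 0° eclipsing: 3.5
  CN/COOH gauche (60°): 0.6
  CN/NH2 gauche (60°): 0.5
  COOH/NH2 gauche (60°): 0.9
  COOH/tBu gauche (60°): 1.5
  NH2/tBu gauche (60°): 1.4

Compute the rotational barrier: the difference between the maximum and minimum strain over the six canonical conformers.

tBu at 0° is eclipsed. COOH at 0° is eclipsed with tBu at 0° (4.3); H at 120° is eclipsed with CN at 120° (1.1); NH2 at 240° is eclipsed with H at 240° (1.7). Total 7.1 kcal/mol.
tBu at 60° is staggered. COOH at 0° is gauche with tBu at 60° (1.5); NH2 at 240° is gauche with CN at 180° (0.5). Total 2.0 kcal/mol.
tBu at 120° is eclipsed. COOH at 0° is eclipsed with H at 0° (1.8); H at 120° is eclipsed with tBu at 120° (2.7); NH2 at 240° is eclipsed with CN at 240° (2.2). Total 6.7 kcal/mol.
tBu at 180° is staggered. COOH at 0° is gauche with CN at 300° (0.6); NH2 at 240° is gauche with tBu at 180° (1.4); NH2 at 240° is gauche with CN at 300° (0.5). Total 2.5 kcal/mol.
tBu at 240° is eclipsed. COOH at 0° is eclipsed with CN at 0° (2.0); H at 120° is eclipsed with H at 120° (1.1); NH2 at 240° is eclipsed with tBu at 240° (3.5). Total 6.6 kcal/mol.
tBu at 300° is staggered. COOH at 0° is gauche with tBu at 300° (1.5); COOH at 0° is gauche with CN at 60° (0.6); NH2 at 240° is gauche with tBu at 300° (1.4). Total 3.5 kcal/mol.
Max at 0° (7.1 kcal/mol), min at 60° (2.0 kcal/mol); barrier = 5.1 kcal/mol.

5.1 kcal/mol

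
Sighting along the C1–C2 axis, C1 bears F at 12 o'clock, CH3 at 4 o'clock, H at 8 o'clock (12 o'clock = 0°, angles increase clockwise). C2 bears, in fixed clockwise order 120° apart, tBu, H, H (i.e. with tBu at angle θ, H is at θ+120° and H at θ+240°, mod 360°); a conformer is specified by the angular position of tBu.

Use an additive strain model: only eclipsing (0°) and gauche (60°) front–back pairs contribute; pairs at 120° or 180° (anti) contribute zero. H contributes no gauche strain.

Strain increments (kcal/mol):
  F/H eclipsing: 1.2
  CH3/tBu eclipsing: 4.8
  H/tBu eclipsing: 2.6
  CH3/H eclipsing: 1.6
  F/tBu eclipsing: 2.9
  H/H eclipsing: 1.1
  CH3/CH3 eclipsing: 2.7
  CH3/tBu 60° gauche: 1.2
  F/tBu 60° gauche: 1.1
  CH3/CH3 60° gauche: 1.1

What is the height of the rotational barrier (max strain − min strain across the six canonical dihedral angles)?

6.0 kcal/mol

tBu at 0° (eclipsed): F(0°)/tBu(0°) eclipsed 2.9; CH3(120°)/H(120°) eclipsed 1.6; H(240°)/H(240°) eclipsed 1.1 → 5.6 kcal/mol.
tBu at 60° (staggered): F(0°)/tBu(60°) gauche 1.1; CH3(120°)/tBu(60°) gauche 1.2 → 2.3 kcal/mol.
tBu at 120° (eclipsed): F(0°)/H(0°) eclipsed 1.2; CH3(120°)/tBu(120°) eclipsed 4.8; H(240°)/H(240°) eclipsed 1.1 → 7.1 kcal/mol.
tBu at 180° (staggered): CH3(120°)/tBu(180°) gauche 1.2 → 1.2 kcal/mol.
tBu at 240° (eclipsed): F(0°)/H(0°) eclipsed 1.2; CH3(120°)/H(120°) eclipsed 1.6; H(240°)/tBu(240°) eclipsed 2.6 → 5.4 kcal/mol.
tBu at 300° (staggered): F(0°)/tBu(300°) gauche 1.1 → 1.1 kcal/mol.
Max at 120° (7.1 kcal/mol), min at 300° (1.1 kcal/mol); barrier = 6.0 kcal/mol.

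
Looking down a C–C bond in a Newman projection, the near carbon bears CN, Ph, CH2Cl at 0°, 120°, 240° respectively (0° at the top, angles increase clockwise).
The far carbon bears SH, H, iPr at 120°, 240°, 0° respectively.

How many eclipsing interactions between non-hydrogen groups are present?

2

Non-H eclipsing pairs: CN(0°)/iPr(0°); Ph(120°)/SH(120°) — 2 interactions.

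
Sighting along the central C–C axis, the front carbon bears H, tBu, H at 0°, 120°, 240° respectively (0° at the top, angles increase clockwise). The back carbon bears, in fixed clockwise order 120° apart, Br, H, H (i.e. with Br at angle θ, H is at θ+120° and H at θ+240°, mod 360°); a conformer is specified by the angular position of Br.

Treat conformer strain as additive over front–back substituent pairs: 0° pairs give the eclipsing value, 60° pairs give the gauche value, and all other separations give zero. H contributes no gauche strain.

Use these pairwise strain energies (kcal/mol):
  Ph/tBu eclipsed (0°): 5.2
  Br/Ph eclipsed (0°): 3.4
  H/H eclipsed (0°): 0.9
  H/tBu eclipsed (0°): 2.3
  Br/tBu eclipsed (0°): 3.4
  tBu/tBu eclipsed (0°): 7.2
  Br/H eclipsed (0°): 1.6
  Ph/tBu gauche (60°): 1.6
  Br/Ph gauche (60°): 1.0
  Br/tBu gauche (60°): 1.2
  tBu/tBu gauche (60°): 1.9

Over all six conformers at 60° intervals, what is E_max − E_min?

5.2 kcal/mol

Br at 0° is eclipsed. H at 0° is eclipsed with Br at 0° (1.6); tBu at 120° is eclipsed with H at 120° (2.3); H at 240° is eclipsed with H at 240° (0.9). Total 4.8 kcal/mol.
Br at 60° is staggered. tBu at 120° is gauche with Br at 60° (1.2). Total 1.2 kcal/mol.
Br at 120° is eclipsed. H at 0° is eclipsed with H at 0° (0.9); tBu at 120° is eclipsed with Br at 120° (3.4); H at 240° is eclipsed with H at 240° (0.9). Total 5.2 kcal/mol.
Br at 180° is staggered. tBu at 120° is gauche with Br at 180° (1.2). Total 1.2 kcal/mol.
Br at 240° is eclipsed. H at 0° is eclipsed with H at 0° (0.9); tBu at 120° is eclipsed with H at 120° (2.3); H at 240° is eclipsed with Br at 240° (1.6). Total 4.8 kcal/mol.
Br at 300° (staggered): no non-H gauche contacts → 0.0 kcal/mol.
Max at 120° (5.2 kcal/mol), min at 300° (0.0 kcal/mol); barrier = 5.2 kcal/mol.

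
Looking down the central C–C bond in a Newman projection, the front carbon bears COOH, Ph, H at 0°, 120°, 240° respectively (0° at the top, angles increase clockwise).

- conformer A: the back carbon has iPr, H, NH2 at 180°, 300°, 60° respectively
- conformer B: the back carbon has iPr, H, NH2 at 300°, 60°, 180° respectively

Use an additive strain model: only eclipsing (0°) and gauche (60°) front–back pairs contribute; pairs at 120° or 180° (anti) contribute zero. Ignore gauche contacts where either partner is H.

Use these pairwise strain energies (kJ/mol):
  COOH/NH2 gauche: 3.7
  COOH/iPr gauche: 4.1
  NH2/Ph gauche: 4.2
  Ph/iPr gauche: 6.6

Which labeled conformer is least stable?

A

A (staggered): COOH–NH2 gauche, Ph–iPr gauche, Ph–NH2 gauche; 3.7 + 6.6 + 4.2 = 14.5 kJ/mol.
B (staggered): COOH–iPr gauche, Ph–NH2 gauche; 4.1 + 4.2 = 8.3 kJ/mol.
A has the highest total (14.5 kJ/mol).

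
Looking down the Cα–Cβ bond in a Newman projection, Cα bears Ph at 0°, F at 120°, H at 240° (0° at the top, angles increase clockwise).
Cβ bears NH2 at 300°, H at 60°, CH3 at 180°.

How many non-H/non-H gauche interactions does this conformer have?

Non-H gauche pairs: Ph(0°)/NH2(300°); F(120°)/CH3(180°) — 2 interactions.

2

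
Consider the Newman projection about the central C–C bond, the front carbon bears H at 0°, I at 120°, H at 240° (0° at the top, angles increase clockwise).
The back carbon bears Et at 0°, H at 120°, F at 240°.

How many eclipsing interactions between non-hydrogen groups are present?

Every eclipsing pair involves H, so the count is 0.

0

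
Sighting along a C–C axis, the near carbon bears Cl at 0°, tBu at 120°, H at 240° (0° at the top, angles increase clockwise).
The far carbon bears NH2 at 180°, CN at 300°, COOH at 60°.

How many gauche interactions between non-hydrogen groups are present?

4

Non-H gauche pairs: Cl(0°)/CN(300°); Cl(0°)/COOH(60°); tBu(120°)/NH2(180°); tBu(120°)/COOH(60°) — 4 interactions.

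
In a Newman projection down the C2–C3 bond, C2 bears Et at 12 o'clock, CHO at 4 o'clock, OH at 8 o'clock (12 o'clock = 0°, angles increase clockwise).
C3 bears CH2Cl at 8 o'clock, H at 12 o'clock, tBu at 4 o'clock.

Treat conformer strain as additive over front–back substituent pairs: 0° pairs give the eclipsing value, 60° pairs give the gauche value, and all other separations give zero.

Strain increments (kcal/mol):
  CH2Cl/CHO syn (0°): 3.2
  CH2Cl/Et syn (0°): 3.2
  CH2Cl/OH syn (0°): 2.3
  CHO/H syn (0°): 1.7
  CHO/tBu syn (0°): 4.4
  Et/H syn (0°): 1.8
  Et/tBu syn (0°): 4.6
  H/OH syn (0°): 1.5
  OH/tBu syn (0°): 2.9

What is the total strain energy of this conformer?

This conformer (eclipsed): Et(0°)/H(0°) eclipsed 1.8; CHO(120°)/tBu(120°) eclipsed 4.4; OH(240°)/CH2Cl(240°) eclipsed 2.3 → 8.5 kcal/mol.

8.5 kcal/mol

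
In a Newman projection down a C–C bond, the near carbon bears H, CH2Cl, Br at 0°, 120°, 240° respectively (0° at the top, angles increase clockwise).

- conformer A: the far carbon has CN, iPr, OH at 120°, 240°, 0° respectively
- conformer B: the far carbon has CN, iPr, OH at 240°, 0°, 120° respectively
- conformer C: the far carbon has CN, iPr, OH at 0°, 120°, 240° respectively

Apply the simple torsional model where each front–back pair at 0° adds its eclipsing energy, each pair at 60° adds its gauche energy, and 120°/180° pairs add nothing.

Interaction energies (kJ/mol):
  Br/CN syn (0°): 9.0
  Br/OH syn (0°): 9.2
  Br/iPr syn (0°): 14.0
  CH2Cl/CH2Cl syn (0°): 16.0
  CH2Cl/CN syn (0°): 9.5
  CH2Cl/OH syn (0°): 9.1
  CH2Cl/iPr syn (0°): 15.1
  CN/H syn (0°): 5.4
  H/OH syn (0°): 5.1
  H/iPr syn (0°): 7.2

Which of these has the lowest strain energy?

A (eclipsed): H(0°)/OH(0°) eclipsed 5.1; CH2Cl(120°)/CN(120°) eclipsed 9.5; Br(240°)/iPr(240°) eclipsed 14.0 → 28.6 kJ/mol.
B (eclipsed): H(0°)/iPr(0°) eclipsed 7.2; CH2Cl(120°)/OH(120°) eclipsed 9.1; Br(240°)/CN(240°) eclipsed 9.0 → 25.3 kJ/mol.
C (eclipsed): H(0°)/CN(0°) eclipsed 5.4; CH2Cl(120°)/iPr(120°) eclipsed 15.1; Br(240°)/OH(240°) eclipsed 9.2 → 29.7 kJ/mol.
B has the lowest total (25.3 kJ/mol).

B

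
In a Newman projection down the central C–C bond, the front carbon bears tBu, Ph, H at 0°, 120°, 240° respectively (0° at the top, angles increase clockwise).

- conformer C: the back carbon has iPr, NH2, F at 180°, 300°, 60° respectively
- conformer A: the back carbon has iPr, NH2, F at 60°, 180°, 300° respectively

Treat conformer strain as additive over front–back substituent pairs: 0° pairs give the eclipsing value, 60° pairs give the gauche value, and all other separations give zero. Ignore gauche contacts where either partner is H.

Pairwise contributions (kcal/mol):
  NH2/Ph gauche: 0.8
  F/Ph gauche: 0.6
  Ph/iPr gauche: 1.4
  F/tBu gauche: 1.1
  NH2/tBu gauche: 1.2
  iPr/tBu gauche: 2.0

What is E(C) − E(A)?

-1.0 kcal/mol

C (staggered): tBu(0°)/NH2(300°) gauche 1.2; tBu(0°)/F(60°) gauche 1.1; Ph(120°)/iPr(180°) gauche 1.4; Ph(120°)/F(60°) gauche 0.6 → 4.3 kcal/mol.
A (staggered): tBu(0°)/iPr(60°) gauche 2.0; tBu(0°)/F(300°) gauche 1.1; Ph(120°)/iPr(60°) gauche 1.4; Ph(120°)/NH2(180°) gauche 0.8 → 5.3 kcal/mol.
E(C) − E(A) = 4.3 − 5.3 = -1.0 kcal/mol.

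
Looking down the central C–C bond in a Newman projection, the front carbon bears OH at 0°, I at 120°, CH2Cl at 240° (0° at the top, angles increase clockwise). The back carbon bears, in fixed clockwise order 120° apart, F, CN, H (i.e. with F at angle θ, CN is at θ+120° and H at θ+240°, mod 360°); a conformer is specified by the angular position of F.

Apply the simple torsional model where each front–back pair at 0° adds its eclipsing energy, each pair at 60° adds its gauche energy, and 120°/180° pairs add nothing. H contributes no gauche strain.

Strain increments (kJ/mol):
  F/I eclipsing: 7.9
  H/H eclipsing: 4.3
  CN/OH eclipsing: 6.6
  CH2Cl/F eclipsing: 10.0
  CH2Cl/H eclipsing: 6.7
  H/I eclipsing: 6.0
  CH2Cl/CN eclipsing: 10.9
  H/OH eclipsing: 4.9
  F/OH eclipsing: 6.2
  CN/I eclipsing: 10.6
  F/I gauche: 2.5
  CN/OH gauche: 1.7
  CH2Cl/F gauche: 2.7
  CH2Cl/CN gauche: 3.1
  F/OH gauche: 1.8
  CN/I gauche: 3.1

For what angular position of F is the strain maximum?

120°

F at 0° (eclipsed): OH(0°)/F(0°) eclipsed 6.2; I(120°)/CN(120°) eclipsed 10.6; CH2Cl(240°)/H(240°) eclipsed 6.7 → 23.5 kJ/mol.
F at 60° (staggered): OH(0°)/F(60°) gauche 1.8; I(120°)/F(60°) gauche 2.5; I(120°)/CN(180°) gauche 3.1; CH2Cl(240°)/CN(180°) gauche 3.1 → 10.5 kJ/mol.
F at 120° (eclipsed): OH(0°)/H(0°) eclipsed 4.9; I(120°)/F(120°) eclipsed 7.9; CH2Cl(240°)/CN(240°) eclipsed 10.9 → 23.7 kJ/mol.
F at 180° (staggered): OH(0°)/CN(300°) gauche 1.7; I(120°)/F(180°) gauche 2.5; CH2Cl(240°)/F(180°) gauche 2.7; CH2Cl(240°)/CN(300°) gauche 3.1 → 10.0 kJ/mol.
F at 240° (eclipsed): OH(0°)/CN(0°) eclipsed 6.6; I(120°)/H(120°) eclipsed 6.0; CH2Cl(240°)/F(240°) eclipsed 10.0 → 22.6 kJ/mol.
F at 300° (staggered): OH(0°)/F(300°) gauche 1.8; OH(0°)/CN(60°) gauche 1.7; I(120°)/CN(60°) gauche 3.1; CH2Cl(240°)/F(300°) gauche 2.7 → 9.3 kJ/mol.
The maximum (23.7 kJ/mol) occurs with F at 120°.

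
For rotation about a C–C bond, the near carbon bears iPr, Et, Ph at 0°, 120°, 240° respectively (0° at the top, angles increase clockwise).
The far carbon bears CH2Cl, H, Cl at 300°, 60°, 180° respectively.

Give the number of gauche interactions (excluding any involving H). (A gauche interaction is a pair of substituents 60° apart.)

4

Non-H gauche pairs: iPr(0°)/CH2Cl(300°); Et(120°)/Cl(180°); Ph(240°)/CH2Cl(300°); Ph(240°)/Cl(180°) — 4 interactions.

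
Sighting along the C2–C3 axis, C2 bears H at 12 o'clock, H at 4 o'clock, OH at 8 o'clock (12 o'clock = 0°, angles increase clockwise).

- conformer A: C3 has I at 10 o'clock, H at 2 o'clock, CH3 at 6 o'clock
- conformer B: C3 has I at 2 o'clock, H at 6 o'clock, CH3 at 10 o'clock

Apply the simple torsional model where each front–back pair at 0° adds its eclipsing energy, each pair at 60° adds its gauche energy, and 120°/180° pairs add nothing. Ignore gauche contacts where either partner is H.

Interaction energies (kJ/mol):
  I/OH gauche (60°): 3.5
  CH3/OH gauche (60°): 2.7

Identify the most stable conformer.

A (staggered): OH(240°)/I(300°) gauche 3.5; OH(240°)/CH3(180°) gauche 2.7 → 6.2 kJ/mol.
B (staggered): OH(240°)/CH3(300°) gauche 2.7 → 2.7 kJ/mol.
B has the lowest total (2.7 kJ/mol).

B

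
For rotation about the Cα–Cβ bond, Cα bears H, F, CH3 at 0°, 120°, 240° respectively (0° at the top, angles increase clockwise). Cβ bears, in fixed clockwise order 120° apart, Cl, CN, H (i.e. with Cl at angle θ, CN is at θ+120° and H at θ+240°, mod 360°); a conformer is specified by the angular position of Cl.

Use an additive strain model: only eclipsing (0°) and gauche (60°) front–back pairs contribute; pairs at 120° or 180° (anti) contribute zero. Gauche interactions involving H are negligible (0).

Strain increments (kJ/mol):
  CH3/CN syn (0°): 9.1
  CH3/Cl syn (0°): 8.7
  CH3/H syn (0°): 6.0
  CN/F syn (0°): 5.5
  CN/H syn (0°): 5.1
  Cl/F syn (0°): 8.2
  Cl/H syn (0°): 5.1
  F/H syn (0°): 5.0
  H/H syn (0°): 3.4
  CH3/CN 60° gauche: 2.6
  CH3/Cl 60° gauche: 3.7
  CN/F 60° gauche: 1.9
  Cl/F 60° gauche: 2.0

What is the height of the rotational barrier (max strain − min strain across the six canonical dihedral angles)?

Cl at 0° (eclipsed): H(0°)/Cl(0°) eclipsed 5.1; F(120°)/CN(120°) eclipsed 5.5; CH3(240°)/H(240°) eclipsed 6.0 → 16.6 kJ/mol.
Cl at 60° (staggered): F(120°)/Cl(60°) gauche 2.0; F(120°)/CN(180°) gauche 1.9; CH3(240°)/CN(180°) gauche 2.6 → 6.5 kJ/mol.
Cl at 120° (eclipsed): H(0°)/H(0°) eclipsed 3.4; F(120°)/Cl(120°) eclipsed 8.2; CH3(240°)/CN(240°) eclipsed 9.1 → 20.7 kJ/mol.
Cl at 180° (staggered): F(120°)/Cl(180°) gauche 2.0; CH3(240°)/Cl(180°) gauche 3.7; CH3(240°)/CN(300°) gauche 2.6 → 8.3 kJ/mol.
Cl at 240° (eclipsed): H(0°)/CN(0°) eclipsed 5.1; F(120°)/H(120°) eclipsed 5.0; CH3(240°)/Cl(240°) eclipsed 8.7 → 18.8 kJ/mol.
Cl at 300° (staggered): F(120°)/CN(60°) gauche 1.9; CH3(240°)/Cl(300°) gauche 3.7 → 5.6 kJ/mol.
Max at 120° (20.7 kJ/mol), min at 300° (5.6 kJ/mol); barrier = 15.1 kJ/mol.

15.1 kJ/mol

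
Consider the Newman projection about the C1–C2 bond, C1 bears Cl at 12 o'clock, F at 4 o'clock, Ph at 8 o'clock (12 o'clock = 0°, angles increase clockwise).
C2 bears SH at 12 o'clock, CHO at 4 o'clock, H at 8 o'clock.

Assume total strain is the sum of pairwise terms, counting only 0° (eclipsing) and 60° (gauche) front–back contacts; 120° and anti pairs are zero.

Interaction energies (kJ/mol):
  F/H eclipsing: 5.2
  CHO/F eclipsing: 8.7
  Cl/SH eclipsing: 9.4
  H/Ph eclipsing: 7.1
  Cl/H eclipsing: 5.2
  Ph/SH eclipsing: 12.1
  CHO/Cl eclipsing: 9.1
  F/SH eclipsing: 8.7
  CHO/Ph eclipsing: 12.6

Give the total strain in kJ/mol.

25.2 kJ/mol

This conformer (eclipsed): Cl(0°)/SH(0°) eclipsed 9.4; F(120°)/CHO(120°) eclipsed 8.7; Ph(240°)/H(240°) eclipsed 7.1 → 25.2 kJ/mol.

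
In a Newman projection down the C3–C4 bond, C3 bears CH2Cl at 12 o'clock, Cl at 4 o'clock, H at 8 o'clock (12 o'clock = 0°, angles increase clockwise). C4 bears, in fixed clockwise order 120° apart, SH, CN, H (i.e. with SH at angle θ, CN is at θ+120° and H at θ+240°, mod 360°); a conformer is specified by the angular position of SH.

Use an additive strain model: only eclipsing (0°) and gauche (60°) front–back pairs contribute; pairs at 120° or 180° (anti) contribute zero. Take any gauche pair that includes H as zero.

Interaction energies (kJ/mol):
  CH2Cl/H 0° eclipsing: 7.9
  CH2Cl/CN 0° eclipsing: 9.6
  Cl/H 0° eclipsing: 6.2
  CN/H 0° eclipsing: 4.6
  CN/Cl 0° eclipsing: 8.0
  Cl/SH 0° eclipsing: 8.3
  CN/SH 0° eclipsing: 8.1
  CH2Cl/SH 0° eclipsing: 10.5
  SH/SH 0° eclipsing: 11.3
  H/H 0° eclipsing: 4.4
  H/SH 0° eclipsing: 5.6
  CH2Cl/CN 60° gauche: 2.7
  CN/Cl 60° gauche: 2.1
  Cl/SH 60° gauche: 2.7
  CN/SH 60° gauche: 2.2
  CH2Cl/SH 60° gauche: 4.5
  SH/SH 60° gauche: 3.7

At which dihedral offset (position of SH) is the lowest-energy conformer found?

180°

SH at 0° (eclipsed): CH2Cl(0°)/SH(0°) eclipsed 10.5; Cl(120°)/CN(120°) eclipsed 8.0; H(240°)/H(240°) eclipsed 4.4 → 22.9 kJ/mol.
SH at 60° (staggered): CH2Cl(0°)/SH(60°) gauche 4.5; Cl(120°)/SH(60°) gauche 2.7; Cl(120°)/CN(180°) gauche 2.1 → 9.3 kJ/mol.
SH at 120° (eclipsed): CH2Cl(0°)/H(0°) eclipsed 7.9; Cl(120°)/SH(120°) eclipsed 8.3; H(240°)/CN(240°) eclipsed 4.6 → 20.8 kJ/mol.
SH at 180° (staggered): CH2Cl(0°)/CN(300°) gauche 2.7; Cl(120°)/SH(180°) gauche 2.7 → 5.4 kJ/mol.
SH at 240° (eclipsed): CH2Cl(0°)/CN(0°) eclipsed 9.6; Cl(120°)/H(120°) eclipsed 6.2; H(240°)/SH(240°) eclipsed 5.6 → 21.4 kJ/mol.
SH at 300° (staggered): CH2Cl(0°)/SH(300°) gauche 4.5; CH2Cl(0°)/CN(60°) gauche 2.7; Cl(120°)/CN(60°) gauche 2.1 → 9.3 kJ/mol.
The minimum (5.4 kJ/mol) occurs with SH at 180°.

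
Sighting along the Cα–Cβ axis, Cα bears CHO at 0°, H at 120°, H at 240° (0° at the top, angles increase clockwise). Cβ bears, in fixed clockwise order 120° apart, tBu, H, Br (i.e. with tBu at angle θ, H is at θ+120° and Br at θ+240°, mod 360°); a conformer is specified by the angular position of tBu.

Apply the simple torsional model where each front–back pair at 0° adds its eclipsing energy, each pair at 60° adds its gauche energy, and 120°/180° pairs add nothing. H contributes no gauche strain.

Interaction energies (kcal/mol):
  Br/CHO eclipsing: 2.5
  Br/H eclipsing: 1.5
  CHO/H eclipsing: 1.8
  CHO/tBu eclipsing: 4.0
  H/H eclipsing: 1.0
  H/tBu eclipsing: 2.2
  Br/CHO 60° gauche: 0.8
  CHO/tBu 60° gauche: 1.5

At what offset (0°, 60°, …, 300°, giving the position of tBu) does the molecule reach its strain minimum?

tBu at 0° is eclipsed. CHO at 0° is eclipsed with tBu at 0° (4.0); H at 120° is eclipsed with H at 120° (1.0); H at 240° is eclipsed with Br at 240° (1.5). Total 6.5 kcal/mol.
tBu at 60° is staggered. CHO at 0° is gauche with tBu at 60° (1.5); CHO at 0° is gauche with Br at 300° (0.8). Total 2.3 kcal/mol.
tBu at 120° is eclipsed. CHO at 0° is eclipsed with Br at 0° (2.5); H at 120° is eclipsed with tBu at 120° (2.2); H at 240° is eclipsed with H at 240° (1.0). Total 5.7 kcal/mol.
tBu at 180° is staggered. CHO at 0° is gauche with Br at 60° (0.8). Total 0.8 kcal/mol.
tBu at 240° is eclipsed. CHO at 0° is eclipsed with H at 0° (1.8); H at 120° is eclipsed with Br at 120° (1.5); H at 240° is eclipsed with tBu at 240° (2.2). Total 5.5 kcal/mol.
tBu at 300° is staggered. CHO at 0° is gauche with tBu at 300° (1.5). Total 1.5 kcal/mol.
The minimum (0.8 kcal/mol) occurs with tBu at 180°.

180°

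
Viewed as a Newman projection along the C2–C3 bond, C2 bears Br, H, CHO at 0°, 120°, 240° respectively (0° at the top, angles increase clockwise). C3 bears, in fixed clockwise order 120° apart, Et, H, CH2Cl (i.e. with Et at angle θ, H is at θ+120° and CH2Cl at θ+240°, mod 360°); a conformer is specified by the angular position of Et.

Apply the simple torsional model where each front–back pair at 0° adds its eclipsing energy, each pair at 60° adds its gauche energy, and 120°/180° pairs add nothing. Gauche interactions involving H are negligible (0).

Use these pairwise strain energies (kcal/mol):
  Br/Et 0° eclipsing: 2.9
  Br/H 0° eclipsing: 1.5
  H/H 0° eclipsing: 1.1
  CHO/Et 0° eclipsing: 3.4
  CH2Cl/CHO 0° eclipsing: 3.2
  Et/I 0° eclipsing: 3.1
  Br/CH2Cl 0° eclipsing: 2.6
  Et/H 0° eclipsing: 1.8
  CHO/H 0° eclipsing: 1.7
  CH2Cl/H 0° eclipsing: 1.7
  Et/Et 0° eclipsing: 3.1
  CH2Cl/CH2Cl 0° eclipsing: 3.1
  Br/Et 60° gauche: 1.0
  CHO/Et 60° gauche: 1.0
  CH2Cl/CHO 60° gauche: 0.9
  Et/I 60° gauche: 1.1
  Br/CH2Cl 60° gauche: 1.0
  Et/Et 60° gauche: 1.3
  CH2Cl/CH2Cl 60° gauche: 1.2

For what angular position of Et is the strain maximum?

Et at 0° (eclipsed): Br–Et eclipsed, H–H eclipsed, CHO–CH2Cl eclipsed; 2.9 + 1.1 + 3.2 = 7.2 kcal/mol.
Et at 60° (staggered): Br–Et gauche, Br–CH2Cl gauche, CHO–CH2Cl gauche; 1.0 + 1.0 + 0.9 = 2.9 kcal/mol.
Et at 120° (eclipsed): Br–CH2Cl eclipsed, H–Et eclipsed, CHO–H eclipsed; 2.6 + 1.8 + 1.7 = 6.1 kcal/mol.
Et at 180° (staggered): Br–CH2Cl gauche, CHO–Et gauche; 1.0 + 1.0 = 2.0 kcal/mol.
Et at 240° (eclipsed): Br–H eclipsed, H–CH2Cl eclipsed, CHO–Et eclipsed; 1.5 + 1.7 + 3.4 = 6.6 kcal/mol.
Et at 300° (staggered): Br–Et gauche, CHO–Et gauche, CHO–CH2Cl gauche; 1.0 + 1.0 + 0.9 = 2.9 kcal/mol.
The maximum (7.2 kcal/mol) occurs with Et at 0°.

0°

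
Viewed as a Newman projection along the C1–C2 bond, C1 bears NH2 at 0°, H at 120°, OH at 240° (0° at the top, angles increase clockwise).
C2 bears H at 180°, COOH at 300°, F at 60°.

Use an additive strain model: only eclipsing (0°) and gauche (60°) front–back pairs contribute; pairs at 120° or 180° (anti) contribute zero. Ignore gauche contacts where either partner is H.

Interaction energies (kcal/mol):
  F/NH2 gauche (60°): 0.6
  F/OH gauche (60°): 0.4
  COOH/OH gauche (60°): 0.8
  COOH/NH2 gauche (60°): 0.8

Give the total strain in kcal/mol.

2.2 kcal/mol

This conformer (staggered): NH2(0°)/COOH(300°) gauche 0.8; NH2(0°)/F(60°) gauche 0.6; OH(240°)/COOH(300°) gauche 0.8 → 2.2 kcal/mol.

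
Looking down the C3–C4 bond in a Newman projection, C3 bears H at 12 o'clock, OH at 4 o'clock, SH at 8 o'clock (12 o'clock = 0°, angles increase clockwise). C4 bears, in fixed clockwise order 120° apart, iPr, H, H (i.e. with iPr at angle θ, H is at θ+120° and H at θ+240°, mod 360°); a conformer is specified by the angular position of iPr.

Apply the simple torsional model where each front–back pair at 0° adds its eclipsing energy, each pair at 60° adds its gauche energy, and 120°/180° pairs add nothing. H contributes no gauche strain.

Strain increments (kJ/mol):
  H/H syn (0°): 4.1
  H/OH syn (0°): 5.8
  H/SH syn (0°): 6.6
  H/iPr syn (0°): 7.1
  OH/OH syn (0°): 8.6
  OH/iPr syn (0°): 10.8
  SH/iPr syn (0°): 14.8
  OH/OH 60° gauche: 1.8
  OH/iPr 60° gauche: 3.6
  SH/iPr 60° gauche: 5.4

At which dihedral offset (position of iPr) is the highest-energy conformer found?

iPr at 0° (eclipsed): H–iPr eclipsed, OH–H eclipsed, SH–H eclipsed; 7.1 + 5.8 + 6.6 = 19.5 kJ/mol.
iPr at 60° (staggered): OH–iPr gauche; 3.6 = 3.6 kJ/mol.
iPr at 120° (eclipsed): H–H eclipsed, OH–iPr eclipsed, SH–H eclipsed; 4.1 + 10.8 + 6.6 = 21.5 kJ/mol.
iPr at 180° (staggered): OH–iPr gauche, SH–iPr gauche; 3.6 + 5.4 = 9.0 kJ/mol.
iPr at 240° (eclipsed): H–H eclipsed, OH–H eclipsed, SH–iPr eclipsed; 4.1 + 5.8 + 14.8 = 24.7 kJ/mol.
iPr at 300° (staggered): SH–iPr gauche; 5.4 = 5.4 kJ/mol.
The maximum (24.7 kJ/mol) occurs with iPr at 240°.

240°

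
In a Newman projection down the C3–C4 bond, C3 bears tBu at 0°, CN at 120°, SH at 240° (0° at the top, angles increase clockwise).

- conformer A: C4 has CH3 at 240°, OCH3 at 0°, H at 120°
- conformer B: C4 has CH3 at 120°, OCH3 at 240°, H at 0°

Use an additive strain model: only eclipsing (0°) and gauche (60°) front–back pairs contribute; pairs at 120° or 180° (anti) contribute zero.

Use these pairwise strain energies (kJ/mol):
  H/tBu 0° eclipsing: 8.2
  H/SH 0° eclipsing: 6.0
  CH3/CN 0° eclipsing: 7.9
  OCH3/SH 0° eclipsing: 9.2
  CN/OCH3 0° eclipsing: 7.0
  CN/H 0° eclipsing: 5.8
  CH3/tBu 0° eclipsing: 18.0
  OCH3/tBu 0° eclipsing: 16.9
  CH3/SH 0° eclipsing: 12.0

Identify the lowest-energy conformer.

A (eclipsed): tBu(0°)/OCH3(0°) eclipsed 16.9; CN(120°)/H(120°) eclipsed 5.8; SH(240°)/CH3(240°) eclipsed 12.0 → 34.7 kJ/mol.
B (eclipsed): tBu(0°)/H(0°) eclipsed 8.2; CN(120°)/CH3(120°) eclipsed 7.9; SH(240°)/OCH3(240°) eclipsed 9.2 → 25.3 kJ/mol.
B has the lowest total (25.3 kJ/mol).

B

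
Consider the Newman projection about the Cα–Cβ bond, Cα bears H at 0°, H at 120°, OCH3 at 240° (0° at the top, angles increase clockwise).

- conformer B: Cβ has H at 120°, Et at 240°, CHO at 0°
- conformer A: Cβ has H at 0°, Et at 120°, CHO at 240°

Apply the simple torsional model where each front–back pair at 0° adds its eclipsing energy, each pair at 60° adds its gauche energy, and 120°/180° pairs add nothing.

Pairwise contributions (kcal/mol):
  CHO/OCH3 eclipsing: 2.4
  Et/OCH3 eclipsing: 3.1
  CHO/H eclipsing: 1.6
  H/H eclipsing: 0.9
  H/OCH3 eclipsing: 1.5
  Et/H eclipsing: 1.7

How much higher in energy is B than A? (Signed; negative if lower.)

B (eclipsed): H–CHO eclipsed, H–H eclipsed, OCH3–Et eclipsed; 1.6 + 0.9 + 3.1 = 5.6 kcal/mol.
A (eclipsed): H–H eclipsed, H–Et eclipsed, OCH3–CHO eclipsed; 0.9 + 1.7 + 2.4 = 5.0 kcal/mol.
E(B) − E(A) = 5.6 − 5.0 = +0.6 kcal/mol.

+0.6 kcal/mol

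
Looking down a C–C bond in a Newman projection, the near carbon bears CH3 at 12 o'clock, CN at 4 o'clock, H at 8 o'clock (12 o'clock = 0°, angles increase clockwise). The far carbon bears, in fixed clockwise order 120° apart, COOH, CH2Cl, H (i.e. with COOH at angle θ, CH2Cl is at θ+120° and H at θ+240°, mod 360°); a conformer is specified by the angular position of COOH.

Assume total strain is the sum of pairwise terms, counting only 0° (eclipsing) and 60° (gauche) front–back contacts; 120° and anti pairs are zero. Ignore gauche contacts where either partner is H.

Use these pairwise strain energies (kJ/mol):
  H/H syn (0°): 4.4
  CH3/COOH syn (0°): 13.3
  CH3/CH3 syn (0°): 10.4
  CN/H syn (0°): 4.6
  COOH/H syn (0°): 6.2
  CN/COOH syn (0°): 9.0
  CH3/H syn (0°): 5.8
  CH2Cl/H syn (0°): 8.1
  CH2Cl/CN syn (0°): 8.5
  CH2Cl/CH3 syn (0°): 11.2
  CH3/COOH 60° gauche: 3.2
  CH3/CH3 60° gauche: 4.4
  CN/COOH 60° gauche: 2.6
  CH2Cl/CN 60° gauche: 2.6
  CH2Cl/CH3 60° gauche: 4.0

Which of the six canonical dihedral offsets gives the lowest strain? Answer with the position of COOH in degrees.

180°

COOH at 0° (eclipsed): CH3–COOH eclipsed, CN–CH2Cl eclipsed, H–H eclipsed; 13.3 + 8.5 + 4.4 = 26.2 kJ/mol.
COOH at 60° (staggered): CH3–COOH gauche, CN–COOH gauche, CN–CH2Cl gauche; 3.2 + 2.6 + 2.6 = 8.4 kJ/mol.
COOH at 120° (eclipsed): CH3–H eclipsed, CN–COOH eclipsed, H–CH2Cl eclipsed; 5.8 + 9.0 + 8.1 = 22.9 kJ/mol.
COOH at 180° (staggered): CH3–CH2Cl gauche, CN–COOH gauche; 4.0 + 2.6 = 6.6 kJ/mol.
COOH at 240° (eclipsed): CH3–CH2Cl eclipsed, CN–H eclipsed, H–COOH eclipsed; 11.2 + 4.6 + 6.2 = 22.0 kJ/mol.
COOH at 300° (staggered): CH3–COOH gauche, CH3–CH2Cl gauche, CN–CH2Cl gauche; 3.2 + 4.0 + 2.6 = 9.8 kJ/mol.
The minimum (6.6 kJ/mol) occurs with COOH at 180°.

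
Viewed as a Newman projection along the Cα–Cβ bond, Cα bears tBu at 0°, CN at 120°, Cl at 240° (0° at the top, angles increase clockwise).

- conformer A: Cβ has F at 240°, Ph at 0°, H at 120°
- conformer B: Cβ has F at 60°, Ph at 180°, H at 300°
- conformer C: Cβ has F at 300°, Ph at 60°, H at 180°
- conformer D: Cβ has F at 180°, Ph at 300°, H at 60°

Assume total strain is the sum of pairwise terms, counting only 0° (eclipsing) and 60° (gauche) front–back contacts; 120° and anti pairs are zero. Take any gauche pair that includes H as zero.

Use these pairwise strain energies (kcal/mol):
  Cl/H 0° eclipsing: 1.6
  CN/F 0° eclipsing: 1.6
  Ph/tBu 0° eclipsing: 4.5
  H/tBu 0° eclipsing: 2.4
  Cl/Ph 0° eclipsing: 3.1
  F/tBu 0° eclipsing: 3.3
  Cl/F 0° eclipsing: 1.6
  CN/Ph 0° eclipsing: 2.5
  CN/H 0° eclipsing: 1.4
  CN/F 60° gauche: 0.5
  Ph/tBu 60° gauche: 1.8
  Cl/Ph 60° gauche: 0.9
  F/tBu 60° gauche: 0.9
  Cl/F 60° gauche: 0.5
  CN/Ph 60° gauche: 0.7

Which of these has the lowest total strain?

B

A is eclipsed. tBu at 0° is eclipsed with Ph at 0° (4.5); CN at 120° is eclipsed with H at 120° (1.4); Cl at 240° is eclipsed with F at 240° (1.6). Total 7.5 kcal/mol.
B is staggered. tBu at 0° is gauche with F at 60° (0.9); CN at 120° is gauche with F at 60° (0.5); CN at 120° is gauche with Ph at 180° (0.7); Cl at 240° is gauche with Ph at 180° (0.9). Total 3.0 kcal/mol.
C is staggered. tBu at 0° is gauche with F at 300° (0.9); tBu at 0° is gauche with Ph at 60° (1.8); CN at 120° is gauche with Ph at 60° (0.7); Cl at 240° is gauche with F at 300° (0.5). Total 3.9 kcal/mol.
D is staggered. tBu at 0° is gauche with Ph at 300° (1.8); CN at 120° is gauche with F at 180° (0.5); Cl at 240° is gauche with F at 180° (0.5); Cl at 240° is gauche with Ph at 300° (0.9). Total 3.7 kcal/mol.
B has the lowest total (3.0 kcal/mol).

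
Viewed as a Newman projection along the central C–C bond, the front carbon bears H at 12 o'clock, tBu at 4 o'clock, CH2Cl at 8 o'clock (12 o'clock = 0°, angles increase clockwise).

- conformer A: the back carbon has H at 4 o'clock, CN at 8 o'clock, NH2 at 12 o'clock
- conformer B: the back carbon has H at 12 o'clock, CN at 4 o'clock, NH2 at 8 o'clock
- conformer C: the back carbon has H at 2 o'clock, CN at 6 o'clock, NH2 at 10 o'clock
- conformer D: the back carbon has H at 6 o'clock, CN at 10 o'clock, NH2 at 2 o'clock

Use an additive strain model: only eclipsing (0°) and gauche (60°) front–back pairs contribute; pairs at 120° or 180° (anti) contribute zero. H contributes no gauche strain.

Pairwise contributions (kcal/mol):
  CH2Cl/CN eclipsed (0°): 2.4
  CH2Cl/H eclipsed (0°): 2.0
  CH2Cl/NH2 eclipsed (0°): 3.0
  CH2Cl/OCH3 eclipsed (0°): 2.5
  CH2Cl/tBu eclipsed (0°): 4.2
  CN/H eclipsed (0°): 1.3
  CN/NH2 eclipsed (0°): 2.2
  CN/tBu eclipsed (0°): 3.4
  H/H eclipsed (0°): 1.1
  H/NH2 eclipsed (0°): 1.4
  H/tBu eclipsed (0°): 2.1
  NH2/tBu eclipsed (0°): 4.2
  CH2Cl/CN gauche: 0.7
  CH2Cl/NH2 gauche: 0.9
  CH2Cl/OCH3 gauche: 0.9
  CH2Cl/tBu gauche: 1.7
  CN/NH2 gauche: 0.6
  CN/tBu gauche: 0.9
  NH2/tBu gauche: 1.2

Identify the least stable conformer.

B

A is eclipsed. H at 0° is eclipsed with NH2 at 0° (1.4); tBu at 120° is eclipsed with H at 120° (2.1); CH2Cl at 240° is eclipsed with CN at 240° (2.4). Total 5.9 kcal/mol.
B is eclipsed. H at 0° is eclipsed with H at 0° (1.1); tBu at 120° is eclipsed with CN at 120° (3.4); CH2Cl at 240° is eclipsed with NH2 at 240° (3.0). Total 7.5 kcal/mol.
C is staggered. tBu at 120° is gauche with CN at 180° (0.9); CH2Cl at 240° is gauche with CN at 180° (0.7); CH2Cl at 240° is gauche with NH2 at 300° (0.9). Total 2.5 kcal/mol.
D is staggered. tBu at 120° is gauche with NH2 at 60° (1.2); CH2Cl at 240° is gauche with CN at 300° (0.7). Total 1.9 kcal/mol.
B has the highest total (7.5 kcal/mol).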